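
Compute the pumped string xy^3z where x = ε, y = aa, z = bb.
aaaaaabb

Given x = '', y = 'aa', z = 'bb' and i = 3:

xy^3z = x + y·y·...·y (3 times) + z
       = '' + 'aa'^3 + 'bb'
       = '' + 'aaaaaa' + 'bb'
       = 'aaaaaabb'

The pumped string is 'aaaaaabb' with length 8.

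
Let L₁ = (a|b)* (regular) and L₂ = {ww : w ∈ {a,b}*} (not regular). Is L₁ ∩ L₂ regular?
No — L₁ ∩ L₂ is not regular.

(a|b)* is all strings over {a,b}, so L₁ ∩ L₂ = {ww : w ∈ {a,b}*} = L₂ itself, which is not regular (pump s = a^p b a^p b).

Note that the bare facts "L₁ regular, L₂ non-regular" do not settle the question by themselves: the closure of regular languages under ∪, ∩, complement and difference applies only when BOTH operands are regular. With a non-regular operand the result can come out regular or non-regular depending on the specific languages, so one has to work out L₁ ∩ L₂ for this particular pair, as above.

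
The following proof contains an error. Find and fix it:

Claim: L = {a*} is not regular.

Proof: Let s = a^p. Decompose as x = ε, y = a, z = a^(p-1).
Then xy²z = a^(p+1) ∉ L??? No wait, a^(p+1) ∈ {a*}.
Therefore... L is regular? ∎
Error: The proof attempts to show a*  is not regular, but a* IS regular!

Correction: a* is a regular language (recognized by a simple DFA with one accepting state and self-loop on 'a'). The pumping lemma can only prove non-regularity, not regularity. For regular languages, pumping always works.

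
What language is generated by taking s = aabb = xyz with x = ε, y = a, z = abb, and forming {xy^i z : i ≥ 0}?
{xy^i z : i ≥ 0} = {a^(i+1) b^2 : i ≥ 0} = {abb, aabb, aaabb, ...}

With x = ε, y = a, z = abb: Starting with aabb and pumping the first 'a' (z = abb keeps the second 'a'), we get strings with i+1 a's followed by 2 b's for i = 0, 1, 2, ...; note bb is not produced because z always contributes one a.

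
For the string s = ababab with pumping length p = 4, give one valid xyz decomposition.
x = 'a', y = 'ba', z = 'bab'

For s = ababab and p = 4, one valid decomposition is:
- x = 'a' (length 1)
- y = 'ba' (length 2)
- z = 'bab' (length 3)

Verification:
- xyz = 'a' + 'ba' + 'bab' = ababab ✓
- |xy| = 3 ≤ 4 ✓
- |y| = 2 > 0 ✓

All pumping lemma constraints are satisfied.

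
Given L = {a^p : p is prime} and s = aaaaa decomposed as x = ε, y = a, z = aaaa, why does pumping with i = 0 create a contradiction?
xy⁰z = aaaa ∉ L

Pumping with i = 0 replaces y = a by y⁰ = ε:
- Original: s = xyz = aaaaa; aaaaa has length 5, which is prime, so it is in L
- Pumped: xy⁰z = ε · ε · aaaa = aaaa
- aaaa has length 4 = 2 × 2, which is not prime, so it is not in L

The pumping lemma would require xy⁰z ∈ L, so this decomposition yields a contradiction.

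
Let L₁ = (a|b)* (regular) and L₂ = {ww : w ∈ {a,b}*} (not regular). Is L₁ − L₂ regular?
No — L₁ − L₂ is not regular.

L₁ − L₂ is the complement of {ww} within {a,b}*. If it were regular, its complement {ww} would be regular as well (regular languages are closed under complement) — contradiction. So L₁ − L₂ is not regular.

Note that the bare facts "L₁ regular, L₂ non-regular" do not settle the question by themselves: the closure of regular languages under ∪, ∩, complement and difference applies only when BOTH operands are regular. With a non-regular operand the result can come out regular or non-regular depending on the specific languages, so one has to work out L₁ − L₂ for this particular pair, as above.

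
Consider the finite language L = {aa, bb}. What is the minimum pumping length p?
p = 3

For a finite language L, the pumping lemma holds vacuously if p > max|s| for s ∈ L.

The longest string in L = {aa, bb} has length 2.
If p = 3, then no string s ∈ L has |s| ≥ p, so the condition is vacuously true.

The minimum pumping length is p = 3.

Why no smaller p works: for any p ≤ 2, the longest string s ∈ L has |s| = 2 ≥ p, so it would
have to be pumpable; but pumping up (i = 2, 3, ...) produces ever longer strings, which cannot all lie in the
finite language L. So the pumping property fails for every p ≤ 2.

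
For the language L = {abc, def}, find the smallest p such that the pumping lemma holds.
p = 4

For a finite language L, the pumping lemma holds vacuously if p > max|s| for s ∈ L.

The longest string in L = {abc, def} has length 3.
If p = 4, then no string s ∈ L has |s| ≥ p, so the condition is vacuously true.

The minimum pumping length is p = 4.

Why no smaller p works: for any p ≤ 3, the longest string s ∈ L has |s| = 3 ≥ p, so it would
have to be pumpable; but pumping up (i = 2, 3, ...) produces ever longer strings, which cannot all lie in the
finite language L. So the pumping property fails for every p ≤ 3.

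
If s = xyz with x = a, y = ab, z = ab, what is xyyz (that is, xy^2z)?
aababab

Given x = 'a', y = 'ab', z = 'ab' and i = 2:

xy^2z = x + y·y·...·y (2 times) + z
       = 'a' + 'ab'^2 + 'ab'
       = 'a' + 'abab' + 'ab'
       = 'aababab'

The pumped string is 'aababab' with length 7.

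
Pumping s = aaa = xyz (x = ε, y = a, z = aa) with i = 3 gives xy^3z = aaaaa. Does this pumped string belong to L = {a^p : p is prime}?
Yes

xy³z = ε · aaa · aa = aaaaa.
aaaaa has length 5, which is prime, so it is in L.
(A single pumped string landing in L is not a contradiction by itself; a non-regularity proof needs some i for which xy^i z ∉ L, for every admissible decomposition.)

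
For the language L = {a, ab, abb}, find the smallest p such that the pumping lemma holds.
p = 4

For a finite language L, the pumping lemma holds vacuously if p > max|s| for s ∈ L.

The longest string in L = {a, ab, abb} has length 3.
If p = 4, then no string s ∈ L has |s| ≥ p, so the condition is vacuously true.

The minimum pumping length is p = 4.

Why no smaller p works: for any p ≤ 3, the longest string s ∈ L has |s| = 3 ≥ p, so it would
have to be pumpable; but pumping up (i = 2, 3, ...) produces ever longer strings, which cannot all lie in the
finite language L. So the pumping property fails for every p ≤ 3.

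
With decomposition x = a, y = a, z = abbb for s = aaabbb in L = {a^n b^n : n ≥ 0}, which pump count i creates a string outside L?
i = 0

xy⁰z = a · ε · abbb = aabbb; aabbb has 2 a's and 3 b's; 2 ≠ 3, so it is not in L.
(Other choices also work, e.g. i = 2, 3; only i = 1 is guaranteed to stay in L since xy¹z = s.)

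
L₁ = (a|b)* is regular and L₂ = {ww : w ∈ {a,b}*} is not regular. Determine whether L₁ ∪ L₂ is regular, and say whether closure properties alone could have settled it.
Yes — L₁ ∪ L₂ is regular.

{ww} ⊆ (a|b)*, so L₁ ∪ L₂ = (a|b)*, which is regular.

Note that the bare facts "L₁ regular, L₂ non-regular" do not settle the question by themselves: the closure of regular languages under ∪, ∩, complement and difference applies only when BOTH operands are regular. With a non-regular operand the result can come out regular or non-regular depending on the specific languages, so one has to work out L₁ ∪ L₂ for this particular pair, as above.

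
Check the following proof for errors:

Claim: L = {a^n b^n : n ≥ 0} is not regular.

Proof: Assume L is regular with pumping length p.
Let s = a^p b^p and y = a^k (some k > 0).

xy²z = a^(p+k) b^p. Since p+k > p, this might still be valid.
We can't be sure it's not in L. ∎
The proof is INCORRECT.

Error: The conclusion is wrong.
xy²z = a^(p+k) b^p is definitely NOT in L because the number of a's (p+k) ≠ number of b's (p).
The proof incorrectly doubts what is actually a valid contradiction.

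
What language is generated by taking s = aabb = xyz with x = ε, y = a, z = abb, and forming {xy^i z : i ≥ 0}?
{xy^i z : i ≥ 0} = {a^(i+1) b^2 : i ≥ 0} = {abb, aabb, aaabb, ...}

With x = ε, y = a, z = abb: Starting with aabb and pumping the first 'a' (z = abb keeps the second 'a'), we get strings with i+1 a's followed by 2 b's for i = 0, 1, 2, ...; note bb is not produced because z always contributes one a.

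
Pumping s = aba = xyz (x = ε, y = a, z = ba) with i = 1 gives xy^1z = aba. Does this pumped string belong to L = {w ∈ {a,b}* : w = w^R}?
Yes

xy¹z = ε · a · ba = aba.
aba reversed is aba, the same string, so it is a palindrome and is in L.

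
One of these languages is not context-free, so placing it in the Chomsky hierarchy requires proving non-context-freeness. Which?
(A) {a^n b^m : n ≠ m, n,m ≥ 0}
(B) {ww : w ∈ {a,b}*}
(B) {ww : w ∈ {a,b}*}

(B) {ww : w ∈ {a,b}*} requires the CFL pumping lemma.

- {a^n b^m : n ≠ m, n,m ≥ 0} is context-free (but not regular)
  • Can be shown non-regular with the regular pumping lemma
  • After pumping a's, we can make n = m

- {ww : w ∈ {a,b}*} is NOT context-free
  • Requires the CFL pumping lemma to prove
  • Even a PDA cannot compare two arbitrary halves symbol by symbol; CFL pumping on a^p b^p a^p b^p fails

The CFL pumping lemma is "stronger" in that it can prove non-membership
in the larger class of context-free languages.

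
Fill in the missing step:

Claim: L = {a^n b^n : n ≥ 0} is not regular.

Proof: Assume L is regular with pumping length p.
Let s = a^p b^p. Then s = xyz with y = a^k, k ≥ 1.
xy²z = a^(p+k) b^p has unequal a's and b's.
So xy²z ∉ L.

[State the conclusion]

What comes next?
This contradicts the pumping lemma for regular languages,
which guarantees xy^i z ∈ L for all i ≥ 0.

Since our assumption that L is regular leads to a contradiction,
we conclude that L = {a^n b^n : n ≥ 0} is NOT regular. ∎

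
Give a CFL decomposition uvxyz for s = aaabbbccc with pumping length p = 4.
u='aa', v='a', x='bb', y='b', z='ccc'

For s = aaabbbccc with pumping length p = 4:

One valid decomposition:
- u = 'aa'
- v = 'a'
- x = 'bb'
- y = 'b'
- z = 'ccc'

Verification:
- uvxyz = 'aa' + 'a' + 'bb' + 'b' + 'ccc' = aaabbbccc ✓
- |vxy| = |'abbb'| = 4 ≤ 4 ✓
- |vy| = |'ab'| = 2 > 0 ✓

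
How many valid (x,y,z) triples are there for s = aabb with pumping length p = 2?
3

For s = 'aabb' with pumping length p = 2:

Constraints: |xy| ≤ 2, |y| > 0

Valid decompositions (|xy| ≤ p, |y| ≥ 1):
  • x='', y='a', z='abb'
  • x='a', y='a', z='bb'
  • x='', y='aa', z='bb'

Total count: 3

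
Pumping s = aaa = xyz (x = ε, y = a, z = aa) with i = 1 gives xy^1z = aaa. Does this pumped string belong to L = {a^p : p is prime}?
Yes

xy¹z = ε · a · aa = aaa.
aaa has length 3, which is prime, so it is in L.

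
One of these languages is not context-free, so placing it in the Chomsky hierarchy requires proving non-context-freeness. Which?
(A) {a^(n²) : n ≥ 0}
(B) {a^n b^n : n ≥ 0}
(A) {a^(n²) : n ≥ 0}

(A) {a^(n²) : n ≥ 0} requires the CFL pumping lemma.

- {a^n b^n : n ≥ 0} is context-free (but not regular)
  • Can be shown non-regular with the regular pumping lemma
  • After pumping, the number of a's and b's become unequal

- {a^(n²) : n ≥ 0} is NOT context-free
  • Requires the CFL pumping lemma to prove
  • Gaps between squares grow unboundedly

The CFL pumping lemma is "stronger" in that it can prove non-membership
in the larger class of context-free languages.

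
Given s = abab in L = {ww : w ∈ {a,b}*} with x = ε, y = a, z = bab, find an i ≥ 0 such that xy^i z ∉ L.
i = 3

xy³z = ε · aaa · bab = aaabab; aaabab has length 6; its halves are aaa and bab, which differ, so it is not in L.
(Other choices also work, e.g. i = 0, 2; only i = 1 is guaranteed to stay in L since xy¹z = s.)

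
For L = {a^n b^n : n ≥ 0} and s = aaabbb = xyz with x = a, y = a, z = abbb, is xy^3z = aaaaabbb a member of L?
No

xy³z = a · aaa · abbb = aaaaabbb.
aaaaabbb has 5 a's and 3 b's; 5 ≠ 3, so it is not in L.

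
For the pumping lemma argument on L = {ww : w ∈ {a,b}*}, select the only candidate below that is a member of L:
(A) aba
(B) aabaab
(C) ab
(B) aabaab

The pumping lemma is applied to a string s that lies in L, so first check membership of each option:
- (A) aba has odd length 3, so it cannot be written as ww and is not in L ✗
- (B) aabaab splits into halves aab · aab, which are equal, so it is in L (w = aab) ✓
- (C) ab has length 2; its halves are a and b, which differ, so it is not in L ✗

Only (B) aabaab is in L, so it is the only candidate that could play the role of s.
(In a complete proof one picks s in terms of the pumping length p so that |s| ≥ p is guaranteed; a fixed string like aabaab illustrates the shape of such an s.)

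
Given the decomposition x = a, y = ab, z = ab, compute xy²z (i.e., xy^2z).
aababab

Given x = 'a', y = 'ab', z = 'ab' and i = 2:

xy^2z = x + y·y·...·y (2 times) + z
       = 'a' + 'ab'^2 + 'ab'
       = 'a' + 'abab' + 'ab'
       = 'aababab'

The pumped string is 'aababab' with length 7.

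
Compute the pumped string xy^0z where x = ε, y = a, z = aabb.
aabb

Given x = '', y = 'a', z = 'aabb' and i = 0:

xy^0z = x + y·y·...·y (0 times) + z
       = '' + 'a'^0 + 'aabb'
       = '' + '' + 'aabb'
       = 'aabb'

The pumped string is 'aabb' with length 4.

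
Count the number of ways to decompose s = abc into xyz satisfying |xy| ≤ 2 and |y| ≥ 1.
3

For s = 'abc' with pumping length p = 2:

Constraints: |xy| ≤ 2, |y| > 0

Valid decompositions (|xy| ≤ p, |y| ≥ 1):
  • x='', y='a', z='bc'
  • x='a', y='b', z='c'
  • x='', y='ab', z='c'

Total count: 3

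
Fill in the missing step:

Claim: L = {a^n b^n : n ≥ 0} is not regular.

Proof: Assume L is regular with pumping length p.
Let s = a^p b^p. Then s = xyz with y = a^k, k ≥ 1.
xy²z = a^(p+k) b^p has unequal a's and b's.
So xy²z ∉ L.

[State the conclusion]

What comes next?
This contradicts the pumping lemma for regular languages,
which guarantees xy^i z ∈ L for all i ≥ 0.

Since our assumption that L is regular leads to a contradiction,
we conclude that L = {a^n b^n : n ≥ 0} is NOT regular. ∎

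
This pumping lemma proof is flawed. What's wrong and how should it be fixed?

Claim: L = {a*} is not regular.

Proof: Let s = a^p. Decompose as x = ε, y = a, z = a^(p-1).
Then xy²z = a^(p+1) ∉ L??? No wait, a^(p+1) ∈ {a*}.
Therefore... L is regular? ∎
Error: The proof attempts to show a*  is not regular, but a* IS regular!

Correction: a* is a regular language (recognized by a simple DFA with one accepting state and self-loop on 'a'). The pumping lemma can only prove non-regularity, not regularity. For regular languages, pumping always works.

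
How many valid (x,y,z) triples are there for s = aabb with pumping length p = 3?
6

For s = 'aabb' with pumping length p = 3:

Constraints: |xy| ≤ 3, |y| > 0

Valid decompositions (|xy| ≤ p, |y| ≥ 1):
  • x='', y='a', z='abb'
  • x='a', y='a', z='bb'
  • x='', y='aa', z='bb'
  • x='aa', y='b', z='b'
  • x='a', y='ab', z='b'
  • x='', y='aab', z='b'

Total count: 6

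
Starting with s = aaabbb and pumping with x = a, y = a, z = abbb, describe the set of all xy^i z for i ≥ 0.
{xy^i z : i ≥ 0} = {a^(2+i) b^3 : i ≥ 0} = {aabbb, aaabbb, aaaabbb, ...}

With x = a, y = a, z = abbb: Starting with aaabbb and pumping the second 'a', we get strings with 2+i a's followed by 3 b's for i = 0, 1, 2, ...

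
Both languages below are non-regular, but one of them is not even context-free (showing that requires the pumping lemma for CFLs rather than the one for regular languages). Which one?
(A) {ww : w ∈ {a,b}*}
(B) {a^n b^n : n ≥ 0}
(A) {ww : w ∈ {a,b}*}

(A) {ww : w ∈ {a,b}*} requires the CFL pumping lemma.

- {a^n b^n : n ≥ 0} is context-free (but not regular)
  • Can be shown non-regular with the regular pumping lemma
  • After pumping, the number of a's and b's become unequal

- {ww : w ∈ {a,b}*} is NOT context-free
  • Requires the CFL pumping lemma to prove
  • Cannot verify equality of two arbitrary substrings

The CFL pumping lemma is "stronger" in that it can prove non-membership
in the larger class of context-free languages.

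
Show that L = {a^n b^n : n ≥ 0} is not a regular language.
Assume for contradiction that L is regular, and let p ≥ 1 be the pumping length given by the pumping lemma.
Choose s = a^p b^p. Then s ∈ L and |s| = 2p ≥ p.
By the pumping lemma, s = xyz for some x, y, z with |xy| ≤ p, |y| ≥ 1, and xy^i z ∈ L for every i ≥ 0.
Since |xy| ≤ p and the first p symbols of s are all a's, we must have y = a^k for some k with 1 ≤ k ≤ p.

Take i = 2: xy²z = a^(p + k) b^p.
This string has p + k a's but p b's, and p + k > p because k ≥ 1. So xy²z ∉ L.

This contradicts the pumping lemma, which requires xy^i z ∈ L for all i ≥ 0.
Hence L = {a^n b^n : n ≥ 0} is not regular. ∎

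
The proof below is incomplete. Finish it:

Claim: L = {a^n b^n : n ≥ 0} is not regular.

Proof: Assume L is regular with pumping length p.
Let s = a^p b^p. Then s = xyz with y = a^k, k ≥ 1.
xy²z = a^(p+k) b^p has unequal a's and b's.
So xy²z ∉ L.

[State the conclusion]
This contradicts the pumping lemma for regular languages,
which guarantees xy^i z ∈ L for all i ≥ 0.

Since our assumption that L is regular leads to a contradiction,
we conclude that L = {a^n b^n : n ≥ 0} is NOT regular. ∎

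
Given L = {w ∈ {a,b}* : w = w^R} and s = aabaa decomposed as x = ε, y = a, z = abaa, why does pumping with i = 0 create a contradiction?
xy⁰z = abaa ∉ L

Pumping with i = 0 replaces y = a by y⁰ = ε:
- Original: s = xyz = aabaa; aabaa reversed is aabaa, the same string, so it is a palindrome and is in L
- Pumped: xy⁰z = ε · ε · abaa = abaa
- abaa reversed is aaba ≠ abaa, so it is not a palindrome and is not in L

The pumping lemma would require xy⁰z ∈ L, so this decomposition yields a contradiction.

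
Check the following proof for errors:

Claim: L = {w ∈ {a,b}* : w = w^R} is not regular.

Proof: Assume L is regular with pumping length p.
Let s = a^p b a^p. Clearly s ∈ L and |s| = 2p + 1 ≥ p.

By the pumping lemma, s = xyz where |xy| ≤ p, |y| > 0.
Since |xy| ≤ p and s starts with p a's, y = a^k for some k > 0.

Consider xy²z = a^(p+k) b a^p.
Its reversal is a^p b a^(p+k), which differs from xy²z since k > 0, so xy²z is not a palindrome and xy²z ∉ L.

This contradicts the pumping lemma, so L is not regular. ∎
The proof is correct.

This proof is valid because:
1. s = a^p b a^p is in L and is chosen in terms of p, so |s| ≥ p holds for every p
2. The decomposition analysis is correct: |xy| ≤ p forces y to lie inside the leading a's
3. The contradiction is valid: a^(p+k) b a^p has more a's before the b than after it, so it is not a palindrome
4. The conclusion follows logically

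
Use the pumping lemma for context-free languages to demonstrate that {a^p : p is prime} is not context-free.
Assume for contradiction that L is context-free, and let p ≥ 1 be the pumping length given by the pumping lemma for CFLs.
Choose a prime q with q ≥ p and let s = a^q. Then s ∈ L and |s| = q ≥ p.
By the CFL pumping lemma, s = uvxyz for some u, v, x, y, z with |vxy| ≤ p, |vy| ≥ 1, and uv^i xy^i z ∈ L for every i ≥ 0.
All symbols are a's, so only lengths matter: let k = |vy|, with 1 ≤ k ≤ p. Then |uv^i xy^i z| = q + (i − 1)k.

Take i = q + 1: the length is q + qk = q(k + 1).
Both factors satisfy q ≥ 2 and k + 1 ≥ 2, so q(k + 1) is composite and uv^(q+1) xy^(q+1) z ∉ L.

This contradicts the CFL pumping lemma, which requires uv^i xy^i z ∈ L for all i ≥ 0.
Hence L = {a^p : p is prime} is not context-free. ∎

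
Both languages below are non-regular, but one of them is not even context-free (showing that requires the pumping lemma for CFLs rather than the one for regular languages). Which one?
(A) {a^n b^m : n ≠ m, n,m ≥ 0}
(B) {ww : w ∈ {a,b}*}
(B) {ww : w ∈ {a,b}*}

(B) {ww : w ∈ {a,b}*} requires the CFL pumping lemma.

- {a^n b^m : n ≠ m, n,m ≥ 0} is context-free (but not regular)
  • Can be shown non-regular with the regular pumping lemma
  • After pumping a's, we can make n = m

- {ww : w ∈ {a,b}*} is NOT context-free
  • Requires the CFL pumping lemma to prove
  • Even a PDA cannot compare two arbitrary halves symbol by symbol; CFL pumping on a^p b^p a^p b^p fails

The CFL pumping lemma is "stronger" in that it can prove non-membership
in the larger class of context-free languages.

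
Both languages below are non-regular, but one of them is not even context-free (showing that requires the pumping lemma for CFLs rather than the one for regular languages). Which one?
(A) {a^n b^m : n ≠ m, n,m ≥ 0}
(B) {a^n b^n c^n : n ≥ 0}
(B) {a^n b^n c^n : n ≥ 0}

(B) {a^n b^n c^n : n ≥ 0} requires the CFL pumping lemma.

- {a^n b^m : n ≠ m, n,m ≥ 0} is context-free (but not regular)
  • Can be shown non-regular with the regular pumping lemma
  • After pumping a's, we can make n = m

- {a^n b^n c^n : n ≥ 0} is NOT context-free
  • Requires the CFL pumping lemma to prove
  • Cannot maintain three equal counts simultaneously

The CFL pumping lemma is "stronger" in that it can prove non-membership
in the larger class of context-free languages.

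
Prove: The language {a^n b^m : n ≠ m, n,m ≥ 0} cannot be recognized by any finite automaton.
Assume for contradiction that L is regular, and let p ≥ 1 be the pumping length given by the pumping lemma.
Choose s = a^p b^(p + p!). Then s ∈ L because p ≠ p + p! (as p! ≥ 1), and |s| ≥ p.
By the pumping lemma, s = xyz for some x, y, z with |xy| ≤ p, |y| ≥ 1, and xy^i z ∈ L for every i ≥ 0.
Since |xy| ≤ p and the first p symbols of s are all a's, y = a^k for some k with 1 ≤ k ≤ p.
For every i ≥ 0, xy^i z = a^(p + (i − 1)k) b^(p + p!).

Because 1 ≤ k ≤ p, k divides p!. Let t = p!/k (a positive integer) and take i = t + 1.
Then the number of a's is p + tk = p + p!, which equals the number of b's.
So xy^(t+1) z = a^(p + p!) b^(p + p!) has equally many a's and b's and is NOT in L.

This contradicts the pumping lemma, which requires xy^i z ∈ L for all i ≥ 0.
Hence L = {a^n b^m : n ≠ m, n,m ≥ 0} is not regular. ∎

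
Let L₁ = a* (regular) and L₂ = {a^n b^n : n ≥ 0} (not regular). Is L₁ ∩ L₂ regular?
Yes — L₁ ∩ L₂ is regular.

A string of a* contains no b's, and the only string of {a^n b^n} with no b's is ε (n = 0). So L₁ ∩ L₂ = {ε}, a finite language, which is regular.

Note that the bare facts "L₁ regular, L₂ non-regular" do not settle the question by themselves: the closure of regular languages under ∪, ∩, complement and difference applies only when BOTH operands are regular. With a non-regular operand the result can come out regular or non-regular depending on the specific languages, so one has to work out L₁ ∩ L₂ for this particular pair, as above.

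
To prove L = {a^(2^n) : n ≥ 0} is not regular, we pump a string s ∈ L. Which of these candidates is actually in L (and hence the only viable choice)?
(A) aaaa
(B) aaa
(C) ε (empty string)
(A) aaaa

The pumping lemma is applied to a string s that lies in L, so first check membership of each option:
- (A) aaaa has length 4 = 2^2, so it is in L ✓
- (B) aaa has length 3, strictly between 2^1 = 2 and 2^2 = 4, so it is not in L ✗
- (C) ε has length 0, which is not a power of 2, so it is not in L ✗

Only (A) aaaa is in L, so it is the only candidate that could play the role of s.
(In a complete proof one picks s in terms of the pumping length p so that |s| ≥ p is guaranteed; a fixed string like aaaa illustrates the shape of such an s.)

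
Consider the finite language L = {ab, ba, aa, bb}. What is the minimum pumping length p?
p = 3

For a finite language L, the pumping lemma holds vacuously if p > max|s| for s ∈ L.

The longest string in L = {ab, ba, aa, bb} has length 2.
If p = 3, then no string s ∈ L has |s| ≥ p, so the condition is vacuously true.

The minimum pumping length is p = 3.

Why no smaller p works: for any p ≤ 2, the longest string s ∈ L has |s| = 2 ≥ p, so it would
have to be pumpable; but pumping up (i = 2, 3, ...) produces ever longer strings, which cannot all lie in the
finite language L. So the pumping property fails for every p ≤ 2.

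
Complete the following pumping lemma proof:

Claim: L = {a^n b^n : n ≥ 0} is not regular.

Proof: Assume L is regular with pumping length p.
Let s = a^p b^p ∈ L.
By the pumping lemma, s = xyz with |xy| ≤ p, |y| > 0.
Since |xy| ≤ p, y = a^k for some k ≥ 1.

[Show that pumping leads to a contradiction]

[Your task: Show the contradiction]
Consider xy²z = a^(p+k) b^p.

Since k ≥ 1, we have p + k > p.
So xy²z has more a's than b's: (p+k) a's vs p b's.
This means xy²z ∉ L because a^n b^n requires equal counts.

This contradicts the pumping lemma which states xy²z ∈ L.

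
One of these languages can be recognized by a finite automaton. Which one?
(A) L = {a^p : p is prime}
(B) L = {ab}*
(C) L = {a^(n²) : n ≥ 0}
(B) {ab}*

(B) L = {ab}* is regular.

This can be recognized by a finite automaton (DFA/NFA).
Regular expressions like {ab}* define regular languages.

The other choices are not regular:
- {a^(n²) : n ≥ 0}: After pumping, length is no longer a perfect square
- {a^p : p is prime}: After pumping, the length becomes composite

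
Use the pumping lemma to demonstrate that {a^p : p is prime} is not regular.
Assume for contradiction that L is regular, and let p ≥ 1 be the pumping length given by the pumping lemma.
Choose a prime q with q ≥ p (one exists because there are infinitely many primes) and let s = a^q. Then s ∈ L and |s| = q ≥ p.
By the pumping lemma, s = xyz for some x, y, z with |xy| ≤ p, |y| ≥ 1, and xy^i z ∈ L for every i ≥ 0.
Here y = a^k for some k with 1 ≤ k ≤ p, and xy^i z = a^(q + (i − 1)k) for every i ≥ 0.

Take i = q + 1: |xy^(q+1) z| = q + qk = q(k + 1).
Both factors satisfy q ≥ 2 and k + 1 ≥ 2, so q(k + 1) is composite, and xy^(q+1) z ∉ L.

This contradicts the pumping lemma, which requires xy^i z ∈ L for all i ≥ 0.
Hence L = {a^p : p is prime} is not regular. ∎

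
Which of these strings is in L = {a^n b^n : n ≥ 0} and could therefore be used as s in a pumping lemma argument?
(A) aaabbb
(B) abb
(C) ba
(A) aaabbb

The pumping lemma is applied to a string s that lies in L, so first check membership of each option:
- (A) aaabbb = a^3 b^3 has equal counts (3 = 3), so it is in L ✓
- (B) abb has 1 a's and 2 b's; 1 ≠ 2, so it is not in L ✗
- (C) ba has an a after a b, so it is not of the form a^n b^n and is not in L ✗

Only (A) aaabbb is in L, so it is the only candidate that could play the role of s.
(In a complete proof one picks s in terms of the pumping length p so that |s| ≥ p is guaranteed; a fixed string like aaabbb illustrates the shape of such an s.)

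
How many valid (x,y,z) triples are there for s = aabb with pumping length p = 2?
3

For s = 'aabb' with pumping length p = 2:

Constraints: |xy| ≤ 2, |y| > 0

Valid decompositions (|xy| ≤ p, |y| ≥ 1):
  • x='', y='a', z='abb'
  • x='a', y='a', z='bb'
  • x='', y='aa', z='bb'

Total count: 3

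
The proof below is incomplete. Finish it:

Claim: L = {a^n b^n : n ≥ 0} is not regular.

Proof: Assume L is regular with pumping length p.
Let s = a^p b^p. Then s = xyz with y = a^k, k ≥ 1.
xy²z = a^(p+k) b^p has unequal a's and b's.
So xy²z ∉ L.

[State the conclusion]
This contradicts the pumping lemma for regular languages,
which guarantees xy^i z ∈ L for all i ≥ 0.

Since our assumption that L is regular leads to a contradiction,
we conclude that L = {a^n b^n : n ≥ 0} is NOT regular. ∎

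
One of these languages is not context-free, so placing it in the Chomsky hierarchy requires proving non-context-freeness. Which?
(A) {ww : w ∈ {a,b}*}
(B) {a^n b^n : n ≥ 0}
(A) {ww : w ∈ {a,b}*}

(A) {ww : w ∈ {a,b}*} requires the CFL pumping lemma.

- {a^n b^n : n ≥ 0} is context-free (but not regular)
  • Can be shown non-regular with the regular pumping lemma
  • After pumping, the number of a's and b's become unequal

- {ww : w ∈ {a,b}*} is NOT context-free
  • Requires the CFL pumping lemma to prove
  • Even a PDA cannot compare two arbitrary halves symbol by symbol; CFL pumping on a^p b^p a^p b^p fails

The CFL pumping lemma is "stronger" in that it can prove non-membership
in the larger class of context-free languages.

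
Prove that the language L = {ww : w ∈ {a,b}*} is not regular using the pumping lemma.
Assume for contradiction that L is regular, and let p ≥ 1 be the pumping length given by the pumping lemma.
Choose s = a^p b a^p b. Then s ∈ L (take w = a^p b) and |s| = 2p + 2 ≥ p.
By the pumping lemma, s = xyz for some x, y, z with |xy| ≤ p, |y| ≥ 1, and xy^i z ∈ L for every i ≥ 0.
Since |xy| ≤ p and the first p symbols of s are all a's, y = a^k for some k with 1 ≤ k ≤ p.

Take i = 2: t = xy²z = a^(p + k) b a^p b.
Suppose t = uu for some string u. The string t contains exactly two b's and ends in b, so u contains exactly one b and ends in b; hence u = a^j b for some j, and uu = a^j b a^j b. Comparing with t = a^(p + k) b a^p b forces j = p + k (first block) and j = p (second block), which is impossible since k ≥ 1. So t ∉ L.

This contradicts the pumping lemma, which requires xy^i z ∈ L for all i ≥ 0.
Hence L = {ww : w ∈ {a,b}*} is not regular. ∎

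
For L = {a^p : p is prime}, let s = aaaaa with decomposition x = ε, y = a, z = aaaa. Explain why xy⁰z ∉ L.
xy⁰z = aaaa ∉ L

Pumping with i = 0 replaces y = a by y⁰ = ε:
- Original: s = xyz = aaaaa; aaaaa has length 5, which is prime, so it is in L
- Pumped: xy⁰z = ε · ε · aaaa = aaaa
- aaaa has length 4 = 2 × 2, which is not prime, so it is not in L

The pumping lemma would require xy⁰z ∈ L, so this decomposition yields a contradiction.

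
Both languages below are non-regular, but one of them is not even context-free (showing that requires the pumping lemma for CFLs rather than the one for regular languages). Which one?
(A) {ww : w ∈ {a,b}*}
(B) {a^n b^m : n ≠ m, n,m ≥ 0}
(A) {ww : w ∈ {a,b}*}

(A) {ww : w ∈ {a,b}*} requires the CFL pumping lemma.

- {a^n b^m : n ≠ m, n,m ≥ 0} is context-free (but not regular)
  • Can be shown non-regular with the regular pumping lemma
  • After pumping a's, we can make n = m

- {ww : w ∈ {a,b}*} is NOT context-free
  • Requires the CFL pumping lemma to prove
  • Even a PDA cannot compare two arbitrary halves symbol by symbol; CFL pumping on a^p b^p a^p b^p fails

The CFL pumping lemma is "stronger" in that it can prove non-membership
in the larger class of context-free languages.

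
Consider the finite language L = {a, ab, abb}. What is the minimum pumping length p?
p = 4

For a finite language L, the pumping lemma holds vacuously if p > max|s| for s ∈ L.

The longest string in L = {a, ab, abb} has length 3.
If p = 4, then no string s ∈ L has |s| ≥ p, so the condition is vacuously true.

The minimum pumping length is p = 4.

Why no smaller p works: for any p ≤ 3, the longest string s ∈ L has |s| = 3 ≥ p, so it would
have to be pumpable; but pumping up (i = 2, 3, ...) produces ever longer strings, which cannot all lie in the
finite language L. So the pumping property fails for every p ≤ 3.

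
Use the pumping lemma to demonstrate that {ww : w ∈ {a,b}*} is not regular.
Assume for contradiction that L is regular, and let p ≥ 1 be the pumping length given by the pumping lemma.
Choose s = a^p b a^p b. Then s ∈ L (take w = a^p b) and |s| = 2p + 2 ≥ p.
By the pumping lemma, s = xyz for some x, y, z with |xy| ≤ p, |y| ≥ 1, and xy^i z ∈ L for every i ≥ 0.
Since |xy| ≤ p and the first p symbols of s are all a's, y = a^k for some k with 1 ≤ k ≤ p.

Take i = 2: t = xy²z = a^(p + k) b a^p b.
Suppose t = uu for some string u. The string t contains exactly two b's and ends in b, so u contains exactly one b and ends in b; hence u = a^j b for some j, and uu = a^j b a^j b. Comparing with t = a^(p + k) b a^p b forces j = p + k (first block) and j = p (second block), which is impossible since k ≥ 1. So t ∉ L.

This contradicts the pumping lemma, which requires xy^i z ∈ L for all i ≥ 0.
Hence L = {ww : w ∈ {a,b}*} is not regular. ∎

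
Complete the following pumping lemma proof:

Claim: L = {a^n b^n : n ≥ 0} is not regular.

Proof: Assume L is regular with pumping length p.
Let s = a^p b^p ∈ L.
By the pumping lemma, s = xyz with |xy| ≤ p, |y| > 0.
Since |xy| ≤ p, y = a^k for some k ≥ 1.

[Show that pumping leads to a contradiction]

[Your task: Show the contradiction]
Consider xy²z = a^(p+k) b^p.

Since k ≥ 1, we have p + k > p.
So xy²z has more a's than b's: (p+k) a's vs p b's.
This means xy²z ∉ L because a^n b^n requires equal counts.

This contradicts the pumping lemma which states xy²z ∈ L.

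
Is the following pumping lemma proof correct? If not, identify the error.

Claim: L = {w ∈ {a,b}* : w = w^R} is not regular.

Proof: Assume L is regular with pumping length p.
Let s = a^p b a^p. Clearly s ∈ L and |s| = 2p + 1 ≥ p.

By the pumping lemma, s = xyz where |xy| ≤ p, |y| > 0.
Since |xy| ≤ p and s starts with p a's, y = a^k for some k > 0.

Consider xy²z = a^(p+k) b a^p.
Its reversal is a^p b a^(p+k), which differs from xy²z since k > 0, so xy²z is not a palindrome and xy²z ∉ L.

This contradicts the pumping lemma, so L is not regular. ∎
The proof is correct.

This proof is valid because:
1. s = a^p b a^p is in L and is chosen in terms of p, so |s| ≥ p holds for every p
2. The decomposition analysis is correct: |xy| ≤ p forces y to lie inside the leading a's
3. The contradiction is valid: a^(p+k) b a^p has more a's before the b than after it, so it is not a palindrome
4. The conclusion follows logically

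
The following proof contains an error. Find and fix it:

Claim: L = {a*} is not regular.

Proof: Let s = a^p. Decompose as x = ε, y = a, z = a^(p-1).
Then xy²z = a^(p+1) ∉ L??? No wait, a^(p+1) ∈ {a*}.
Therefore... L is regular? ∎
Error: The proof attempts to show a*  is not regular, but a* IS regular!

Correction: a* is a regular language (recognized by a simple DFA with one accepting state and self-loop on 'a'). The pumping lemma can only prove non-regularity, not regularity. For regular languages, pumping always works.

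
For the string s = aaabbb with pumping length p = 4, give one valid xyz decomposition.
x = 'a', y = 'aa', z = 'bbb'

For s = aaabbb and p = 4, one valid decomposition is:
- x = 'a' (length 1)
- y = 'aa' (length 2)
- z = 'bbb' (length 3)

Verification:
- xyz = 'a' + 'aa' + 'bbb' = aaabbb ✓
- |xy| = 3 ≤ 4 ✓
- |y| = 2 > 0 ✓

All pumping lemma constraints are satisfied.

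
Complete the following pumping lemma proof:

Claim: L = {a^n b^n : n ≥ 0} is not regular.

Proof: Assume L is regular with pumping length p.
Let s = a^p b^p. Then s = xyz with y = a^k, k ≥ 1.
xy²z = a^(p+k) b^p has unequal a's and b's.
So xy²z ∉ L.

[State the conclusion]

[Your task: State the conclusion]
This contradicts the pumping lemma for regular languages,
which guarantees xy^i z ∈ L for all i ≥ 0.

Since our assumption that L is regular leads to a contradiction,
we conclude that L = {a^n b^n : n ≥ 0} is NOT regular. ∎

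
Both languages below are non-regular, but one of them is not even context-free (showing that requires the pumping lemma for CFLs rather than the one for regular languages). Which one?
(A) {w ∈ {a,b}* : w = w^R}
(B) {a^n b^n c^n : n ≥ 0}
(B) {a^n b^n c^n : n ≥ 0}

(B) {a^n b^n c^n : n ≥ 0} requires the CFL pumping lemma.

- {w ∈ {a,b}* : w = w^R} is context-free (but not regular)
  • Can be shown non-regular with the regular pumping lemma
  • After pumping, the string is no longer symmetric

- {a^n b^n c^n : n ≥ 0} is NOT context-free
  • Requires the CFL pumping lemma to prove
  • Cannot maintain three equal counts simultaneously

The CFL pumping lemma is "stronger" in that it can prove non-membership
in the larger class of context-free languages.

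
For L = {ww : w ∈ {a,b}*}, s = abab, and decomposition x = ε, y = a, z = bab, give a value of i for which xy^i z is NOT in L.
i = 0

xy⁰z = ε · ε · bab = bab; bab has odd length 3, so it cannot be written as ww and is not in L.
(Other choices also work, e.g. i = 2, 3; only i = 1 is guaranteed to stay in L since xy¹z = s.)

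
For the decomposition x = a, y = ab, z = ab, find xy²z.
aababab

Given x = 'a', y = 'ab', z = 'ab' and i = 2:

xy^2z = x + y·y·...·y (2 times) + z
       = 'a' + 'ab'^2 + 'ab'
       = 'a' + 'abab' + 'ab'
       = 'aababab'

The pumped string is 'aababab' with length 7.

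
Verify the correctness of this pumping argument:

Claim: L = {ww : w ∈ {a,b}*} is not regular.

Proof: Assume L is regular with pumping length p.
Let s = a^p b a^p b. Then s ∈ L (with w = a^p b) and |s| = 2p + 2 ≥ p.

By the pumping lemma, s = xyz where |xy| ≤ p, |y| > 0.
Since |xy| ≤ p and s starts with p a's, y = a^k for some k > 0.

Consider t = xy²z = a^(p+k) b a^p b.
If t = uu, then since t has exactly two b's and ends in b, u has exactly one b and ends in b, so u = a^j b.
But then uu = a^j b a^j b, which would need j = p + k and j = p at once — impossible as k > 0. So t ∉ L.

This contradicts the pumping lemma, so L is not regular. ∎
The proof is correct.

This proof is valid because:
1. s = a^p b a^p b is in L and is chosen in terms of p, so |s| ≥ p holds for every p
2. The decomposition analysis is correct: |xy| ≤ p forces y to lie inside the leading a's
3. The contradiction is valid: the argument shows a^(p+k) b a^p b cannot be split into two equal halves
4. The conclusion follows logically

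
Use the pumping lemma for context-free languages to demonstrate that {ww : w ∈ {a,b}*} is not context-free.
Assume for contradiction that L is context-free, and let p ≥ 1 be the pumping length given by the pumping lemma for CFLs.
Choose s = a^p b^p a^p b^p. Then s ∈ L (take w = a^p b^p) and |s| = 4p ≥ p.
By the CFL pumping lemma, s = uvxyz for some u, v, x, y, z with |vxy| ≤ p, |vy| ≥ 1, and uv^i xy^i z ∈ L for every i ≥ 0.

Write s as four blocks A₁ B₁ A₂ B₂ with A₁ = A₂ = a^p and B₁ = B₂ = b^p. Since |vxy| ≤ p, the window vxy lies inside at most two adjacent blocks. Take i = 0 and let t = uxz, so |t| = 4p − |vy| with 1 ≤ |vy| ≤ p. If |t| is odd, t ∉ L immediately, so assume |vy| is even (hence |vy| ≥ 2) and |t|/2 = 2p − |vy|/2, which satisfies p ≤ |t|/2 ≤ 2p − 1.

Case 1 (vxy inside A₁B₁): t = a^(p−j) b^(p−l) a^p b^p with j + l = |vy|. The second half of t has length < 2p, so it is a suffix of the trailing a^p b^p and ends in b; the first half is a^(p−j) b^(p−l) a^((j+l)/2), which ends in a because (j+l)/2 ≥ 1. The halves differ, so t ∉ L.

Case 2 (vxy inside B₁A₂, straddling the middle): t = a^p b^(p−j) a^(p−l) b^p with j + l = |vy|. If t = ww, then w is a prefix of t of length ≥ p, so w begins with a^p; and w is a suffix of t of length ≥ p, so w ends with b^p. That forces |w| ≥ 2p, contradicting |w| = |t|/2 ≤ 2p − 1. So t ∉ L.

Case 3 (vxy inside A₂B₂): t = a^p b^p a^(p−j) b^(p−l) with j + l = |vy|. The first half of t is a prefix of a^p b^p, so it begins with a; the second half is b^((j+l)/2) a^(p−j) b^(p−l), which begins with b. The halves differ, so t ∉ L.

In every case uv⁰xy⁰z = uxz ∉ L.

This contradicts the CFL pumping lemma, which requires uv^i xy^i z ∈ L for all i ≥ 0.
Hence L = {ww : w ∈ {a,b}*} is not context-free. ∎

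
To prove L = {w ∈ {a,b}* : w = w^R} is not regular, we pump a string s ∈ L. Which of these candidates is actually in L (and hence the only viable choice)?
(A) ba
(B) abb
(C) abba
(C) abba

The pumping lemma is applied to a string s that lies in L, so first check membership of each option:
- (A) ba reversed is ab ≠ ba, so it is not a palindrome and is not in L ✗
- (B) abb reversed is bba ≠ abb, so it is not a palindrome and is not in L ✗
- (C) abba reversed is abba, the same string, so it is a palindrome and is in L ✓

Only (C) abba is in L, so it is the only candidate that could play the role of s.
(In a complete proof one picks s in terms of the pumping length p so that |s| ≥ p is guaranteed; a fixed string like abba illustrates the shape of such an s.)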